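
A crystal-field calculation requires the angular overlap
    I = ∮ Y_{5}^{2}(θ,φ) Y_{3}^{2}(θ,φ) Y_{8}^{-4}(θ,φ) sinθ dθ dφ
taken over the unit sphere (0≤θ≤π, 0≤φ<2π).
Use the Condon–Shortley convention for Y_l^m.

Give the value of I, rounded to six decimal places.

Rules hold: Σm=0, L=16 even, 2≤8≤8.
N = 11·7·17 = 1309
Δ = 0!·10!·6!/17! = 1/136136
Racah Σ t=0..0: t=0:+1/518400 = 1/518400
⇒ 3j(5 3 8; 0 0 0)² = 56/2431, sgn +1
Racah Σ t=0..0: t=0:+1/3628800 = 1/3628800
⇒ 3j(5 3 8; 2 2 -4)² = 36/1547, sgn +1
4πI² = N·(3j₀)²·(3jₘ)² = 2016/2873
I = +1·√(0.701706/4π) = 0.23630479

0.236305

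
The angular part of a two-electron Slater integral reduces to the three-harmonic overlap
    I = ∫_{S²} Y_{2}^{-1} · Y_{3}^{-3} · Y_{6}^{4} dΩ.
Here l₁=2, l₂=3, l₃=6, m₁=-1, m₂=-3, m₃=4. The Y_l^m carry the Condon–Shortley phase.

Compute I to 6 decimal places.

0.000000

|2−3|≤6≤2+3 violated ⇒ I = 0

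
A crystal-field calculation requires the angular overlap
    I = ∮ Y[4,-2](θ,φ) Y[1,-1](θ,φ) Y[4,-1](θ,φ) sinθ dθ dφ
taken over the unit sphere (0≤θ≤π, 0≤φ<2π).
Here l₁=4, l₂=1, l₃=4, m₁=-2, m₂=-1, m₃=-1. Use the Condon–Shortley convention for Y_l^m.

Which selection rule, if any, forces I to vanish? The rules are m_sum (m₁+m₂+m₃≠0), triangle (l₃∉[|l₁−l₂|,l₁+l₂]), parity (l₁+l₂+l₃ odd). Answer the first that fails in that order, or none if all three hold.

azimuthal sum: -2 − 1 − 1 = -4  ✗
3 ≤ 4 ≤ 5 (triangle on l)
L = 4 + 1 + 4 = 9 (odd)

m_sum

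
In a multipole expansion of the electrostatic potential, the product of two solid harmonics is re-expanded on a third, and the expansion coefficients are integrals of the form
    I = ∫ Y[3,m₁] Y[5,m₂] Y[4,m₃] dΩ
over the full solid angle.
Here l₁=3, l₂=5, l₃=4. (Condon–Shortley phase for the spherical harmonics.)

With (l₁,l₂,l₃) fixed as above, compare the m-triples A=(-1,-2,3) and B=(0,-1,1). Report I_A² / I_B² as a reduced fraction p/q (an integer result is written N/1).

Shared (l₁,l₂,l₃)=(3,5,4): N and (l;000)² cancel in I_A²/I_B².
A: Δ = 4!·2!·6!/13! = 1/180180; Racah Σ t=2..3: t=2:+1/960 t=3:−1/4320 = 7/8640; ⇒ 3j(3 5 4; -1 -2 3)² = 343/12870, sgn -1
B: Δ = 4!·2!·6!/13! = 1/180180; Racah Σ t=1..3: t=1:−1/432 t=2:+1/192 t=3:−1/1440 = 19/8640; ⇒ 3j(3 5 4; 0 -1 1)² = 361/30030, sgn -1
I_A²/I_B² = (343/12870)/(361/30030) = 2401/1083

2401/1083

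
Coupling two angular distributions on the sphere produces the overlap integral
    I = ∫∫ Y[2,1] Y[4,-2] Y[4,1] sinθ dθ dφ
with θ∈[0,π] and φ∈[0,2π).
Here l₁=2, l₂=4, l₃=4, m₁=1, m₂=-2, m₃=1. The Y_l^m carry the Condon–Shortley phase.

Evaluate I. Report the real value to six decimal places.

0.127700

m-sum 0 ✓  L=10 even ✓  2≤4≤6 ✓
Π(2lᵢ+1) = 5×9×9 = 405
triangle coeff Δ(2,4,4) = 1/13860
Σ_t [0,2]: t=0:+1/192 t=1:−1/36 t=2:+1/192 = -5/288
(3j)²=20/693 [(2 4 4; 0 0 0)], sign=-1
Σ_t [0,1]: t=0:+1/96 t=1:−1/240 = 1/160
(3j)²=27/1540 [(2 4 4; 1 -2 1)], sign=-1
⇒ 4πI² = 1215/5929
I = (+1)√(1215/5929/(4π)) = 0.12770047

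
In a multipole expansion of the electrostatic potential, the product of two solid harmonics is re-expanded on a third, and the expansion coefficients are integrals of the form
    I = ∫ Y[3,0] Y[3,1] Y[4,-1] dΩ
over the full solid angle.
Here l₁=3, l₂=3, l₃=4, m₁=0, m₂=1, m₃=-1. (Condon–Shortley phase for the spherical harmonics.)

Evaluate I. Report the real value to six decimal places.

Checks pass: Σm=0; 10 even; l₃=4∈[0,6].
(2·3+1)(2·3+1)(2·4+1) = 441
Δ: 2! 4! 4! / 11! → 1/34650
sum: t=0:+1/72 t=1:−1/16 t=2:+1/72 = -5/144
3j²(3 3 4; 0 0 0) = Δ·Π!·Σ² = 2/77  (sign -1)
sum: t=0:+1/288 t=1:−1/24 t=2:+1/48 = -5/288
3j²(3 3 4; 0 1 -1) = Δ·Π!·Σ² = 5/462  (sign +1)
combine: 4πI² = 441·2/77·5/462 = 15/121
take √, sign -1: I = -0.09932258

-0.099323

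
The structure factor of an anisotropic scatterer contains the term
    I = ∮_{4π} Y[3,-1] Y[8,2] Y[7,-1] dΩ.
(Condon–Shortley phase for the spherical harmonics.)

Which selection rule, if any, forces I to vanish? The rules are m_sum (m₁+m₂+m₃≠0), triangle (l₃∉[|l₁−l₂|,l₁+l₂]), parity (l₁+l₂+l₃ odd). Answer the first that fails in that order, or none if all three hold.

none

azimuthal sum: -1 + 2 − 1 = 0  ✓
5 ≤ 7 ≤ 11 (triangle on l)  ✓
L = 3 + 8 + 7 = 18 (even)  ✓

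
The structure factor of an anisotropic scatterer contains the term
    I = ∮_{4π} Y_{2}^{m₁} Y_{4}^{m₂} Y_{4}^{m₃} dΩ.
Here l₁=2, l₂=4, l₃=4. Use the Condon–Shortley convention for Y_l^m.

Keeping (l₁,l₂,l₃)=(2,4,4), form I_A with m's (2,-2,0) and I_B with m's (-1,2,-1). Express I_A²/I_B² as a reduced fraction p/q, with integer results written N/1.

Same 2,4,4: normalisation and zero-m 3j drop out of the ratio.
A: Δ: 2! 2! 6! / 11! → 1/13860; sum: t=0:+1/192 = 1/192; 3j²(2 4 4; 2 -2 0) = Δ·Π!·Σ² = 3/77  (sign +1)
B: Δ: 2! 2! 6! / 11! → 1/13860; sum: t=1:−1/240 t=2:+1/96 = 1/160; 3j²(2 4 4; -1 2 -1) = Δ·Π!·Σ² = 27/1540  (sign -1)
I_A²/I_B² = (3/77)/(27/1540) = 20/9

20/9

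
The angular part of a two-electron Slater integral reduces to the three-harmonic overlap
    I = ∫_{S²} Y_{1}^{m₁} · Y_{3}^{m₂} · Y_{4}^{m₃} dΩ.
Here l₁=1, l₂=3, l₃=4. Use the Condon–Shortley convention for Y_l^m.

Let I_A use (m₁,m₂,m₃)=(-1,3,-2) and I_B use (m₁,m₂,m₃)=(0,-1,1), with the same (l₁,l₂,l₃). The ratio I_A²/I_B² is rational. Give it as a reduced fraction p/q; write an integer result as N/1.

Shared (l₁,l₂,l₃)=(1,3,4): N and (l;000)² cancel in I_A²/I_B².
A: Δ = 0!·2!·6!/9! = 1/252; Racah Σ t=0..0: t=0:+1/1440 = 1/1440; ⇒ 3j(1 3 4; -1 3 -2)² = 1/252, sgn +1
B: Δ = 0!·2!·6!/9! = 1/252; Racah Σ t=0..0: t=0:+1/48 = 1/48; ⇒ 3j(1 3 4; 0 -1 1)² = 5/84, sgn -1
I_A²/I_B² = (1/252)/(5/84) = 1/15

1/15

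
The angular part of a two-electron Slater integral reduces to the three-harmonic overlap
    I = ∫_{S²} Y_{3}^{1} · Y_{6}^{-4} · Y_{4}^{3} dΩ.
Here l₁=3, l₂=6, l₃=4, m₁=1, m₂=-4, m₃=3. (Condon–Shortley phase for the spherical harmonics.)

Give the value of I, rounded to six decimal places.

Σlᵢ=13 odd — θ-integrand is odd under cosθ→−cosθ; I=0

0.000000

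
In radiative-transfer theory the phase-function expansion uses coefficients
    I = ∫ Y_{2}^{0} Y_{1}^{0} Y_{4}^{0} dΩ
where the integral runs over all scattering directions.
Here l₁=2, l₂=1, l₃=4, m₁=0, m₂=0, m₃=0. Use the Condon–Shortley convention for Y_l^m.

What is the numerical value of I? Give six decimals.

l₃=4 ∉ [1,3] — triangle fails ⇒ I = 0

0.000000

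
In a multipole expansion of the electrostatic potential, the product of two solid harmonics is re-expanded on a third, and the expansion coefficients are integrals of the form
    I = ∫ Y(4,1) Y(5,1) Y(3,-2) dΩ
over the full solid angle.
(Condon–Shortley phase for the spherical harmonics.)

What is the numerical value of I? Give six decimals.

0.138239

Checks pass: Σm=0; 12 even; l₃=3∈[1,9].
(2·4+1)(2·5+1)(2·3+1) = 693
Δ: 6! 2! 4! / 13! → 1/180180
sum: t=2:+1/576 t=3:−1/144 t=4:+1/576 = -1/288
3j²(4 5 3; 0 0 0) = Δ·Π!·Σ² = 20/1001  (sign +1)
sum: t=2:+1/1152 t=3:−1/432 = -5/3456
3j²(4 5 3; 1 1 -2) = Δ·Π!·Σ² = 625/36036  (sign +1)
combine: 4πI² = 693·20/1001·625/36036 = 3125/13013
take √, sign +1: I = 0.13823925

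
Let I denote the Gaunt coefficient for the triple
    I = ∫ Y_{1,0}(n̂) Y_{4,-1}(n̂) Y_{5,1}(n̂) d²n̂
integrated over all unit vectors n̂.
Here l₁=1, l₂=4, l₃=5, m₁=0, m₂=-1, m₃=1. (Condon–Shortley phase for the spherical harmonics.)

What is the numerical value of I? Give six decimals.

Rules hold: Σm=0, L=10 even, 3≤5≤5.
N = 3·9·11 = 297
Δ = 0!·2!·8!/11! = 1/495
Racah Σ t=0..0: t=0:+1/576 = 1/576
⇒ 3j(1 4 5; 0 0 0)² = 5/99, sgn -1
Racah Σ t=0..0: t=0:+1/720 = 1/720
⇒ 3j(1 4 5; 0 -1 1)² = 8/165, sgn +1
4πI² = N·(3j₀)²·(3jₘ)² = 8/11
I = -1·√(0.727273/4π) = -0.24057125

-0.240571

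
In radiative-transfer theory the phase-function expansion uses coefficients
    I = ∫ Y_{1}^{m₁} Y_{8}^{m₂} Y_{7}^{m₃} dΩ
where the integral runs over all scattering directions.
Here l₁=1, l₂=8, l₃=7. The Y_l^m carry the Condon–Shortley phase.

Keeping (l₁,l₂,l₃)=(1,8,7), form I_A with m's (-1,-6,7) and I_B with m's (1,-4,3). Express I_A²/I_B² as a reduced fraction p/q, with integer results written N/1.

1/66

l's match ⇒ only the (l;m) 3-j factors differ between A and B.
A: triangle coeff Δ(1,8,7) = 1/2040; Σ_t [2,2]: t=2:+1/174356582400 = 1/174356582400; (3j)²=1/2040 [(1 8 7; -1 -6 7)], sign=+1
B: triangle coeff Δ(1,8,7) = 1/2040; Σ_t [0,0]: t=0:+1/174182400 = 1/174182400; (3j)²=11/340 [(1 8 7; 1 -4 3)], sign=+1
I_A²/I_B² = (1/2040)/(11/340) = 1/66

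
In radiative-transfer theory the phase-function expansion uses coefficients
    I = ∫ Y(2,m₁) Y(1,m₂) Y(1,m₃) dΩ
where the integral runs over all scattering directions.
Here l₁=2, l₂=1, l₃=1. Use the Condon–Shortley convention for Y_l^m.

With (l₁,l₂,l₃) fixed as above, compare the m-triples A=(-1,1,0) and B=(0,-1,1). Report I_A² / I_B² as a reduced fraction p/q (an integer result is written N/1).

3/1

Same 2,1,1: normalisation and zero-m 3j drop out of the ratio.
A: Δ: 2! 2! 0! / 5! → 1/30; sum: t=2:+1/2 = 1/2; 3j²(2 1 1; -1 1 0) = Δ·Π!·Σ² = 1/10  (sign -1)
B: Δ: 2! 2! 0! / 5! → 1/30; sum: t=0:+1/4 = 1/4; 3j²(2 1 1; 0 -1 1) = Δ·Π!·Σ² = 1/30  (sign +1)
I_A²/I_B² = (1/10)/(1/30) = 3/1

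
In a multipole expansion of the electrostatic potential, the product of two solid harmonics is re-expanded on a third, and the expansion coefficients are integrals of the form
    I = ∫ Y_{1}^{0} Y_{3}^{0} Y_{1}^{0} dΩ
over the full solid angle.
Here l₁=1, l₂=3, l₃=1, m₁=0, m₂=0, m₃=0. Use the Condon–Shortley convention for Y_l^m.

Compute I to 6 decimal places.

0.000000

triangle: need 2≤l₃≤4, have 1; I=0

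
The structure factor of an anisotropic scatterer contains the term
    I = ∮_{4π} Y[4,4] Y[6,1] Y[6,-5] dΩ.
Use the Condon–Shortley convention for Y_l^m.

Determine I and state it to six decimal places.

-0.102536

m-sum 0 ✓  L=16 even ✓  2≤6≤10 ✓
Π(2lᵢ+1) = 9×13×13 = 1521
triangle coeff Δ(4,6,6) = 1/15315300
Σ_t [0,4]: t=0:+1/829440 t=1:−1/25920 t=2:+1/9216 t=3:−1/25920 t=4:+1/829440 = 7/207360
(3j)²=28/2431 [(4 6 6; 0 0 0)], sign=+1
Σ_t [0,0]: t=0:+1/2903040 = 1/2903040
(3j)²=5/663 [(4 6 6; 4 1 -5)], sign=-1
⇒ 4πI² = 420/3179
I = (-1)√(420/3179/(4π)) = -0.10253555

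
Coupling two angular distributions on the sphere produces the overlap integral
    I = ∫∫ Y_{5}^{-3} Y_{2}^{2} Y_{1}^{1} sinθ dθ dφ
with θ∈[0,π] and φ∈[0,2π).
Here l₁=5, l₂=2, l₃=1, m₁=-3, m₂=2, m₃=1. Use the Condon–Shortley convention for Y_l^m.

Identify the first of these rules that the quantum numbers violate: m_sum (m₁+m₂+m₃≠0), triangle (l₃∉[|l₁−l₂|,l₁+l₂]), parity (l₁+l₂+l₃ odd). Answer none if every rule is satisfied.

m₁+m₂+m₃ = -3 + 2 + 1 = 0  ✓
triangle: |5−2|=3 ≤ l₃=1 ≤ 5+2=7  ✗
parity: l₁+l₂+l₃ = 8 is even

triangle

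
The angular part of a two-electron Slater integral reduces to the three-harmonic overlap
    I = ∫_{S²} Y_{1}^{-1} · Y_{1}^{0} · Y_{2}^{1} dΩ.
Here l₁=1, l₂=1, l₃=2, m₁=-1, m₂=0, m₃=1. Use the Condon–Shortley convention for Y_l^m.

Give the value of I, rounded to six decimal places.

Checks pass: Σm=0; 4 even; l₃=2∈[0,2].
(2·1+1)(2·1+1)(2·2+1) = 45
Δ: 0! 2! 2! / 5! → 1/30
sum: t=0:+1/1 = 1/1
3j²(1 1 2; 0 0 0) = Δ·Π!·Σ² = 2/15  (sign +1)
sum: t=0:+1/2 = 1/2
3j²(1 1 2; -1 0 1) = Δ·Π!·Σ² = 1/10  (sign -1)
combine: 4πI² = 45·2/15·1/10 = 3/5
take √, sign -1: I = -0.21850969

-0.218510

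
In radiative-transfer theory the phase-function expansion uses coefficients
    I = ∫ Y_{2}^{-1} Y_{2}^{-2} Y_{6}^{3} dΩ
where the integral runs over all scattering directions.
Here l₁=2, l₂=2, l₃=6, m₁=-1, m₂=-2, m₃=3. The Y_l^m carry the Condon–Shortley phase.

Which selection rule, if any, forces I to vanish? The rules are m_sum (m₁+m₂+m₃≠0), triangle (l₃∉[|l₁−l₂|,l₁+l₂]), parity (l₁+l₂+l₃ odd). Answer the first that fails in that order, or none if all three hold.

Σmᵢ = 0  ✓
l₃∈[|l₁−l₂|,l₁+l₂]=[0,4], have l₃=6  ✗
Σlᵢ = 10 ⇒ even

triangle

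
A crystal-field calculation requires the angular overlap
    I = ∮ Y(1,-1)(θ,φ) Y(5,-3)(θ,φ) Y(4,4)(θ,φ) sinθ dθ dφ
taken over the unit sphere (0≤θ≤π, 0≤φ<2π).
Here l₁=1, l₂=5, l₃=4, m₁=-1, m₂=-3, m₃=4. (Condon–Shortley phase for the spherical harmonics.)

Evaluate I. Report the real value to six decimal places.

-0.049106

Rules hold: Σm=0, L=10 even, 4≤4≤6.
N = 3·11·9 = 297
Δ = 2!·0!·8!/11! = 1/495
Racah Σ t=1..1: t=1:−1/576 = -1/576
⇒ 3j(1 5 4; 0 0 0)² = 5/99, sgn -1
Racah Σ t=2..2: t=2:+1/80640 = 1/80640
⇒ 3j(1 5 4; -1 -3 4)² = 1/495, sgn +1
4πI² = N·(3j₀)²·(3jₘ)² = 1/33
I = -1·√(0.030303/4π) = -0.04910640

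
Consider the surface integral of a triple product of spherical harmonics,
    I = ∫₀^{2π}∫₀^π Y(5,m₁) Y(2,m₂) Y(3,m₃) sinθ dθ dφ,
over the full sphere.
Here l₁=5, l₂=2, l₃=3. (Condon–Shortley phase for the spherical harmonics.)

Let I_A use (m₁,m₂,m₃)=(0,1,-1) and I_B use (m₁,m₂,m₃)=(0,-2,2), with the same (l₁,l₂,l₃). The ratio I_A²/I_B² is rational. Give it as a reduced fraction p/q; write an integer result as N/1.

10/1

l's match ⇒ only the (l;m) 3-j factors differ between A and B.
A: triangle coeff Δ(5,2,3) = 1/2310; Σ_t [3,3]: t=3:−1/288 = -1/288; (3j)²=5/231 [(5 2 3; 0 1 -1)], sign=-1
B: triangle coeff Δ(5,2,3) = 1/2310; Σ_t [0,0]: t=0:+1/2880 = 1/2880; (3j)²=1/462 [(5 2 3; 0 -2 2)], sign=-1
I_A²/I_B² = (5/231)/(1/462) = 10/1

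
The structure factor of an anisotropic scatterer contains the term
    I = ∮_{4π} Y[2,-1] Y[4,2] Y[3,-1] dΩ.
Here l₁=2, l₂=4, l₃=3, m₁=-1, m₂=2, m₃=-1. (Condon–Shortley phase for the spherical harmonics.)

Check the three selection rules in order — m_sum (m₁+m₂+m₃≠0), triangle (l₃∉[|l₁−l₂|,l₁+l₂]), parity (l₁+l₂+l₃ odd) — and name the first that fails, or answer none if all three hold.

parity

m₁+m₂+m₃ = -1 + 2 − 1 = 0  ✓
triangle: |2−4|=2 ≤ l₃=3 ≤ 2+4=6  ✓
parity: l₁+l₂+l₃ = 9 is odd  ✗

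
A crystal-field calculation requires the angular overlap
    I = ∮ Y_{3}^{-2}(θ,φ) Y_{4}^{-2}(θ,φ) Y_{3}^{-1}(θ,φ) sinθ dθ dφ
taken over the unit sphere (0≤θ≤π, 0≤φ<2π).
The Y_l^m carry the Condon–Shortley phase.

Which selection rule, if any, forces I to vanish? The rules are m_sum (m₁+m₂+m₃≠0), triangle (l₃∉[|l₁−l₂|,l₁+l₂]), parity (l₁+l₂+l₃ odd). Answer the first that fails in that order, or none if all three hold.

m₁+m₂+m₃ = -2 − 2 − 1 = -5  ✗
triangle: |3−4|=1 ≤ l₃=3 ≤ 3+4=7
parity: l₁+l₂+l₃ = 10 is even

m_sum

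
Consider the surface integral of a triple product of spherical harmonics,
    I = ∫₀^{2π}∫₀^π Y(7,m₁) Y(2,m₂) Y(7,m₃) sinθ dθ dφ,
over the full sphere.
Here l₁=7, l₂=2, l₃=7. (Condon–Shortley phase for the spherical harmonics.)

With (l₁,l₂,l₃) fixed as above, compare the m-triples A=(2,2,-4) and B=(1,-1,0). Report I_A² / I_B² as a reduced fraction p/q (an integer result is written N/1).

275/7

l's match ⇒ only the (l;m) 3-j factors differ between A and B.
A: triangle coeff Δ(7,2,7) = 1/185640; Σ_t [2,2]: t=2:+1/8709120 = 1/8709120; (3j)²=55/3094 [(7 2 7; 2 2 -4)], sign=-1
B: triangle coeff Δ(7,2,7) = 1/185640; Σ_t [0,1]: t=0:+1/1036800 t=1:−1/1209600 = 1/7257600; (3j)²=1/2210 [(7 2 7; 1 -1 0)], sign=-1
I_A²/I_B² = (55/3094)/(1/2210) = 275/7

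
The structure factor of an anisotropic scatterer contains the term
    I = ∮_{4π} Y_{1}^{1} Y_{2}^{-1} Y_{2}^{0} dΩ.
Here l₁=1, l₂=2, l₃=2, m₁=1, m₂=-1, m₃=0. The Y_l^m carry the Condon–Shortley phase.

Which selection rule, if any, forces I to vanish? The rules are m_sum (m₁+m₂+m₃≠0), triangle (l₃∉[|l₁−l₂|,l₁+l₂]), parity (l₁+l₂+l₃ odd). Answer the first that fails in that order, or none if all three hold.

parity

azimuthal sum: 1 − 1 + 0 = 0  ✓
1 ≤ 2 ≤ 3 (triangle on l)  ✓
L = 1 + 2 + 2 = 5 (odd)  ✗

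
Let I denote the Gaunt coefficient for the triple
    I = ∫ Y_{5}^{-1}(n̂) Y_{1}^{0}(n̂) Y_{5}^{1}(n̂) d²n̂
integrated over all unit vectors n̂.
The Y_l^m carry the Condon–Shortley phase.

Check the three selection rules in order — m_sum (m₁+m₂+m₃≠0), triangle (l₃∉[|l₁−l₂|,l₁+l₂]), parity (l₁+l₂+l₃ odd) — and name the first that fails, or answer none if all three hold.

Σmᵢ = 0  ✓
l₃∈[|l₁−l₂|,l₁+l₂]=[4,6], have l₃=5  ✓
Σlᵢ = 11 ⇒ odd  ✗

parity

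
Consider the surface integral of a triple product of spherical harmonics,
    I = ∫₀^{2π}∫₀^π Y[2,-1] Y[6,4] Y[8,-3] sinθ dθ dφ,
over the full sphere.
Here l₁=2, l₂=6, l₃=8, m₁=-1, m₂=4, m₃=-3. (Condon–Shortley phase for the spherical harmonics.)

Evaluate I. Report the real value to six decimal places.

-0.089004

m-sum 0 ✓  L=16 even ✓  4≤8≤8 ✓
Π(2lᵢ+1) = 5×13×17 = 1105
triangle coeff Δ(2,6,8) = 1/30940
Σ_t [0,0]: t=0:+1/2073600 = 1/2073600
(3j)²=28/1105 [(2 6 8; 0 0 0)], sign=+1
Σ_t [0,0]: t=0:+1/43545600 = 1/43545600
(3j)²=11/3094 [(2 6 8; -1 4 -3)], sign=-1
⇒ 4πI² = 22/221
I = (-1)√(22/221/(4π)) = -0.08900415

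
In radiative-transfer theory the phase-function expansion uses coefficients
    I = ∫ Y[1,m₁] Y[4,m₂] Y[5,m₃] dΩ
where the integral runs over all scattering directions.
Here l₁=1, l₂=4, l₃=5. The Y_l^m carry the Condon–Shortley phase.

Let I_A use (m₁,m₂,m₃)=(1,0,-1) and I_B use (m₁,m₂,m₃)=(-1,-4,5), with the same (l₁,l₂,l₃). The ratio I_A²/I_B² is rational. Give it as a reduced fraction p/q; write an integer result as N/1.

l's match ⇒ only the (l;m) 3-j factors differ between A and B.
A: triangle coeff Δ(1,4,5) = 1/495; Σ_t [0,0]: t=0:+1/1152 = 1/1152; (3j)²=1/33 [(1 4 5; 1 0 -1)], sign=+1
B: triangle coeff Δ(1,4,5) = 1/495; Σ_t [0,0]: t=0:+1/80640 = 1/80640; (3j)²=1/11 [(1 4 5; -1 -4 5)], sign=+1
I_A²/I_B² = (1/33)/(1/11) = 1/3

1/3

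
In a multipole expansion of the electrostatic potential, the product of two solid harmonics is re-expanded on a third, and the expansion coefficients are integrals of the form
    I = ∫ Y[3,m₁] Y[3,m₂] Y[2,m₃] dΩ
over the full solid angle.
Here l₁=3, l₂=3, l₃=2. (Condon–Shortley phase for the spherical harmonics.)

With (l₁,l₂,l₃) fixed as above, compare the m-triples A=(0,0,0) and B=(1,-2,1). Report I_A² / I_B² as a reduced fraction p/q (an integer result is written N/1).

Same 3,3,2: normalisation and zero-m 3j drop out of the ratio.
A: Δ: 4! 2! 2! / 9! → 1/3780; sum: t=1:−1/24 t=2:+1/4 t=3:−1/24 = 1/6; 3j²(3 3 2; 0 0 0) = Δ·Π!·Σ² = 4/105  (sign +1)
B: Δ: 4! 2! 2! / 9! → 1/3780; sum: t=0:+1/48 t=1:−1/12 = -1/16; 3j²(3 3 2; 1 -2 1) = Δ·Π!·Σ² = 1/28  (sign +1)
I_A²/I_B² = (4/105)/(1/28) = 16/15

16/15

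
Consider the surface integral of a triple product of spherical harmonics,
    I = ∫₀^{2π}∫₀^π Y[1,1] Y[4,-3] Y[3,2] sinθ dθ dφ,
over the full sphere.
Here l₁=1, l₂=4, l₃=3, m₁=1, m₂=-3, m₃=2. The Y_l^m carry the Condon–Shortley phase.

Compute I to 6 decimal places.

Rules hold: Σm=0, L=8 even, 3≤3≤5.
N = 3·9·7 = 189
Δ = 2!·0!·6!/9! = 1/252
Racah Σ t=1..1: t=1:−1/36 = -1/36
⇒ 3j(1 4 3; 0 0 0)² = 4/63, sgn +1
Racah Σ t=0..0: t=0:+1/240 = 1/240
⇒ 3j(1 4 3; 1 -3 2)² = 1/12, sgn -1
4πI² = N·(3j₀)²·(3jₘ)² = 1/1
I = -1·√(1/4π) = -0.28209479

-0.282095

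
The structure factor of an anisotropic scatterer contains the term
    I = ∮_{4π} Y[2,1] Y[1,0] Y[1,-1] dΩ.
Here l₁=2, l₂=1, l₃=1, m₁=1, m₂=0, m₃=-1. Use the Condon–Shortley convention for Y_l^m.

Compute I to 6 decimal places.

-0.218510

Checks pass: Σm=0; 4 even; l₃=1∈[1,3].
(2·2+1)(2·1+1)(2·1+1) = 45
Δ: 2! 2! 0! / 5! → 1/30
sum: t=1:−1/1 = -1/1
3j²(2 1 1; 0 0 0) = Δ·Π!·Σ² = 2/15  (sign +1)
sum: t=1:−1/2 = -1/2
3j²(2 1 1; 1 0 -1) = Δ·Π!·Σ² = 1/10  (sign -1)
combine: 4πI² = 45·2/15·1/10 = 3/5
take √, sign -1: I = -0.21850969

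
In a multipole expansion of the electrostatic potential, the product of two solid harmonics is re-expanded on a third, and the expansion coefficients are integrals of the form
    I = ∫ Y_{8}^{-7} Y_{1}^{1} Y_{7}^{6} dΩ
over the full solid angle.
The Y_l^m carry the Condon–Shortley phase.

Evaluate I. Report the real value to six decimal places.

m-sum 0 ✓  L=16 even ✓  7≤7≤9 ✓
Π(2lᵢ+1) = 17×3×15 = 765
triangle coeff Δ(8,1,7) = 1/2040
Σ_t [1,1]: t=1:−1/25401600 = -1/25401600
(3j)²=8/255 [(8 1 7; 0 0 0)], sign=+1
Σ_t [2,2]: t=2:+1/12454041600 = 1/12454041600
(3j)²=7/136 [(8 1 7; -7 1 6)], sign=-1
⇒ 4πI² = 21/17
I = (-1)√(21/17/(4π)) = -0.31353083

-0.313531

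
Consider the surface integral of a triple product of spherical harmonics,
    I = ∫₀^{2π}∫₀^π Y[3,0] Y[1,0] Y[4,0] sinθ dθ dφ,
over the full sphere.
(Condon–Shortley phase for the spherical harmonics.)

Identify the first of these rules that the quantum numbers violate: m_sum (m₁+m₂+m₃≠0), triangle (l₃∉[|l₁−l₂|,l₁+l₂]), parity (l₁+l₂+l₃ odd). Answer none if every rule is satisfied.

m₁+m₂+m₃ = 0 + 0 + 0 = 0  ✓
triangle: |3−1|=2 ≤ l₃=4 ≤ 3+1=4  ✓
parity: l₁+l₂+l₃ = 8 is even  ✓

none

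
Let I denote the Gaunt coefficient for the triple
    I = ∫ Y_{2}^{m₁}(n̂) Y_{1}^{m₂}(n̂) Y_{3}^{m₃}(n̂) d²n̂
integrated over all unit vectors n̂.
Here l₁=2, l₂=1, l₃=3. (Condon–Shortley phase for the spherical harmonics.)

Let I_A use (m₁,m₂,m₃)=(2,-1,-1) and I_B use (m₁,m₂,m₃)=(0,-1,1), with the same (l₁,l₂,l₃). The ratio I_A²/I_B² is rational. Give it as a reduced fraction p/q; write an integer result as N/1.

1/6

Same 2,1,3: normalisation and zero-m 3j drop out of the ratio.
A: Δ: 0! 4! 2! / 7! → 1/105; sum: t=0:+1/48 = 1/48; 3j²(2 1 3; 2 -1 -1) = Δ·Π!·Σ² = 1/105  (sign +1)
B: Δ: 0! 4! 2! / 7! → 1/105; sum: t=0:+1/8 = 1/8; 3j²(2 1 3; 0 -1 1) = Δ·Π!·Σ² = 2/35  (sign +1)
I_A²/I_B² = (1/105)/(2/35) = 1/6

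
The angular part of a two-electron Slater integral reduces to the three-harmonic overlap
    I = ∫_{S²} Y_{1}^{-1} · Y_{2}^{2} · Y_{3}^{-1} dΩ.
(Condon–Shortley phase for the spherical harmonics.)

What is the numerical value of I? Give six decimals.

m-sum 0 ✓  L=6 even ✓  1≤3≤3 ✓
Π(2lᵢ+1) = 3×5×7 = 105
triangle coeff Δ(1,2,3) = 1/105
Σ_t [0,0]: t=0:+1/4 = 1/4
(3j)²=3/35 [(1 2 3; 0 0 0)], sign=-1
Σ_t [0,0]: t=0:+1/48 = 1/48
(3j)²=1/105 [(1 2 3; -1 2 -1)], sign=+1
⇒ 4πI² = 3/35
I = (-1)√(3/35/(4π)) = -0.08258890

-0.082589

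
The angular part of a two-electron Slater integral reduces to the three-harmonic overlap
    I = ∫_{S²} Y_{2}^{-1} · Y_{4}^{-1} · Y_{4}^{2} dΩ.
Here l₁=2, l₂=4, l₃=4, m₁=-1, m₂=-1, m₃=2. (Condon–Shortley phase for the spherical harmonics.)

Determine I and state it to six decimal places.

Checks pass: Σm=0; 10 even; l₃=4∈[2,6].
(2·2+1)(2·4+1)(2·4+1) = 405
Δ: 2! 2! 6! / 11! → 1/13860
sum: t=0:+1/192 t=1:−1/36 t=2:+1/192 = -5/288
3j²(2 4 4; 0 0 0) = Δ·Π!·Σ² = 20/693  (sign -1)
sum: t=1:−1/96 t=2:+1/240 = -1/160
3j²(2 4 4; -1 -1 2) = Δ·Π!·Σ² = 27/1540  (sign -1)
combine: 4πI² = 405·20/693·27/1540 = 1215/5929
take √, sign +1: I = 0.12770047

0.127700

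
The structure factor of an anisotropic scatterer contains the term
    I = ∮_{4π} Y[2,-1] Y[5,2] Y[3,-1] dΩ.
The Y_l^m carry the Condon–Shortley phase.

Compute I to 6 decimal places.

0.245532

m-sum 0 ✓  L=10 even ✓  3≤3≤7 ✓
Π(2lᵢ+1) = 5×11×7 = 385
triangle coeff Δ(2,5,3) = 1/2310
Σ_t [2,2]: t=2:+1/144 = 1/144
(3j)²=10/231 [(2 5 3; 0 0 0)], sign=-1
Σ_t [3,3]: t=3:−1/288 = -1/288
(3j)²=1/22 [(2 5 3; -1 2 -1)], sign=-1
⇒ 4πI² = 25/33
I = (+1)√(25/33/(4π)) = 0.24553200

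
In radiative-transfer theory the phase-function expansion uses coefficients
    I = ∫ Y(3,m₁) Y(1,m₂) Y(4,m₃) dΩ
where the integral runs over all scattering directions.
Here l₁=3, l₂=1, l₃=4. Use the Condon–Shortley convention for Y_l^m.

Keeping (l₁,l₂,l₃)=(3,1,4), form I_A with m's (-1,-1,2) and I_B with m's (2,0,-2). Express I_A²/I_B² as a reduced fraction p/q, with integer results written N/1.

5/4

l's match ⇒ only the (l;m) 3-j factors differ between A and B.
A: triangle coeff Δ(3,1,4) = 1/252; Σ_t [0,0]: t=0:+1/96 = 1/96; (3j)²=5/84 [(3 1 4; -1 -1 2)], sign=+1
B: triangle coeff Δ(3,1,4) = 1/252; Σ_t [0,0]: t=0:+1/120 = 1/120; (3j)²=1/21 [(3 1 4; 2 0 -2)], sign=+1
I_A²/I_B² = (5/84)/(1/21) = 5/4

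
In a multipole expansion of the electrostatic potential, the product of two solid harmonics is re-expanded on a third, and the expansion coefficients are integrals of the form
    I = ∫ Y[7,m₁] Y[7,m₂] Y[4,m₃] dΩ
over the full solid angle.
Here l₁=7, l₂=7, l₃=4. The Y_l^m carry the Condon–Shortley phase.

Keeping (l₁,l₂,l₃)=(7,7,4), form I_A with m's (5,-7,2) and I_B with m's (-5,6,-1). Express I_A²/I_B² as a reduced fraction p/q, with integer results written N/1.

Same 7,7,4: normalisation and zero-m 3j drop out of the ratio.
A: Δ: 10! 4! 4! / 19! → 1/58198140; sum: t=0:+1/348364800 = 1/348364800; 3j²(7 7 4; 5 -7 2) = Δ·Π!·Σ² = 11/646  (sign +1)
B: Δ: 10! 4! 4! / 19! → 1/58198140; sum: t=9:−1/52254720 t=10:+1/87091200 = -1/130636800; 3j²(7 7 4; -5 6 -1) = Δ·Π!·Σ² = 88/20349  (sign +1)
I_A²/I_B² = (11/646)/(88/20349) = 63/16

63/16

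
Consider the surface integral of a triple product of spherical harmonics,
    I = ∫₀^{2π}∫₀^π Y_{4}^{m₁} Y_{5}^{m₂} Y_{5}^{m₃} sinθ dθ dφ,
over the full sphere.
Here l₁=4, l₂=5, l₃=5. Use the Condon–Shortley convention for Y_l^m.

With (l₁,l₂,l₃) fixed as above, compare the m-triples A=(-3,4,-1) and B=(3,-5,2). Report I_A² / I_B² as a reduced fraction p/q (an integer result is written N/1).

10/7

Same 4,5,5: normalisation and zero-m 3j drop out of the ratio.
A: Δ: 4! 4! 6! / 15! → 1/3153150; sum: t=3:−1/103680 t=4:+1/17280 = 1/20736; 3j²(4 5 5; -3 4 -1) = Δ·Π!·Σ² = 10/429  (sign +1)
B: Δ: 4! 4! 6! / 15! → 1/3153150; sum: t=0:+1/103680 = 1/103680; 3j²(4 5 5; 3 -5 2) = Δ·Π!·Σ² = 7/429  (sign -1)
I_A²/I_B² = (10/429)/(7/429) = 10/7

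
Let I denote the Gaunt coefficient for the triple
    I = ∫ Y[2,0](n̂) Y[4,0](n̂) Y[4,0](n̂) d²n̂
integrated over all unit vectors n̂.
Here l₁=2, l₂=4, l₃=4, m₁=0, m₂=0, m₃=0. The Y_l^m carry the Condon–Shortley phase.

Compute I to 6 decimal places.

Rules hold: Σm=0, L=10 even, 2≤4≤6.
N = 5·9·9 = 405
Δ = 2!·2!·6!/11! = 1/13860
Racah Σ t=0..2: t=0:+1/192 t=1:−1/36 t=2:+1/192 = -5/288
⇒ 3j(2 4 4; 0 0 0)² = 20/693, sgn -1
(m-triple is (0,0,0) — same symbol as above.)
4πI² = N·(3j₀)²·(3jₘ)² = 2000/5929
I = +1·√(0.337325/4π) = 0.16383977

0.163840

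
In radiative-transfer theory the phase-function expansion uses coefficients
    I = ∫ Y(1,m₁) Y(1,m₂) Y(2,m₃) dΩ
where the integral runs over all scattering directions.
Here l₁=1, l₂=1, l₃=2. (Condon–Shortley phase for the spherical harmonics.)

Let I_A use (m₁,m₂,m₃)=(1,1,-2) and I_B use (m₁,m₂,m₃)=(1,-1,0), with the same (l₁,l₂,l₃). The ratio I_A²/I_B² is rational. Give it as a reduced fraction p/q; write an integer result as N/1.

6/1

Same 1,1,2: normalisation and zero-m 3j drop out of the ratio.
A: Δ: 0! 2! 2! / 5! → 1/30; sum: t=0:+1/4 = 1/4; 3j²(1 1 2; 1 1 -2) = Δ·Π!·Σ² = 1/5  (sign +1)
B: Δ: 0! 2! 2! / 5! → 1/30; sum: t=0:+1/4 = 1/4; 3j²(1 1 2; 1 -1 0) = Δ·Π!·Σ² = 1/30  (sign +1)
I_A²/I_B² = (1/5)/(1/30) = 6/1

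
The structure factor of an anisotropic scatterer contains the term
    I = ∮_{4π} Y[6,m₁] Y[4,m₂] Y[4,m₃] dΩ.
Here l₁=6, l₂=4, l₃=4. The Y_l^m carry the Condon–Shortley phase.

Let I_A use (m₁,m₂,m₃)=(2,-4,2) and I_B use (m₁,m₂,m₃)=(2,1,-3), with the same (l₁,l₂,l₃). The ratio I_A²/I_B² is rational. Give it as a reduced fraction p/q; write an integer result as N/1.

4/9

Shared (l₁,l₂,l₃)=(6,4,4): N and (l;000)² cancel in I_A²/I_B².
A: Δ = 6!·6!·2!/15! = 1/1261260; Racah Σ t=0..0: t=0:+1/69120 = 1/69120; ⇒ 3j(6 4 4; 2 -4 2)² = 4/429, sgn +1
B: Δ = 6!·6!·2!/15! = 1/1261260; Racah Σ t=3..4: t=3:−1/8640 t=4:+1/34560 = -1/11520; ⇒ 3j(6 4 4; 2 1 -3)² = 3/143, sgn +1
I_A²/I_B² = (4/429)/(3/143) = 4/9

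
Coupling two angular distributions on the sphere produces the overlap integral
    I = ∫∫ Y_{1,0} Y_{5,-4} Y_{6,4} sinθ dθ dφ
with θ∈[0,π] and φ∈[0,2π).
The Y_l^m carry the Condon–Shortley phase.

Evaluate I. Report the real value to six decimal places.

0.182727

m-sum 0 ✓  L=12 even ✓  4≤6≤6 ✓
Π(2lᵢ+1) = 3×11×13 = 429
triangle coeff Δ(1,5,6) = 1/858
Σ_t [0,0]: t=0:+1/14400 = 1/14400
(3j)²=6/143 [(1 5 6; 0 0 0)], sign=+1
Σ_t [0,0]: t=0:+1/362880 = 1/362880
(3j)²=10/429 [(1 5 6; 0 -4 4)], sign=+1
⇒ 4πI² = 60/143
I = (+1)√(60/143/(4π)) = 0.18272698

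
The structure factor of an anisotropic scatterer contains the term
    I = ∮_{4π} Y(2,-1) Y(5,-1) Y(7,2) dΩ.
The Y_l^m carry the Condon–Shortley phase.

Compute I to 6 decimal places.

0.232242

Rules hold: Σm=0, L=14 even, 3≤7≤7.
N = 5·11·15 = 825
Δ = 0!·4!·10!/15! = 1/15015
Racah Σ t=0..0: t=0:+1/57600 = 1/57600
⇒ 3j(2 5 7; 0 0 0)² = 21/715, sgn -1
Racah Σ t=0..0: t=0:+1/103680 = 1/103680
⇒ 3j(2 5 7; -1 -1 2)² = 4/143, sgn -1
4πI² = N·(3j₀)²·(3jₘ)² = 1260/1859
I = +1·√(0.677784/4π) = 0.23224194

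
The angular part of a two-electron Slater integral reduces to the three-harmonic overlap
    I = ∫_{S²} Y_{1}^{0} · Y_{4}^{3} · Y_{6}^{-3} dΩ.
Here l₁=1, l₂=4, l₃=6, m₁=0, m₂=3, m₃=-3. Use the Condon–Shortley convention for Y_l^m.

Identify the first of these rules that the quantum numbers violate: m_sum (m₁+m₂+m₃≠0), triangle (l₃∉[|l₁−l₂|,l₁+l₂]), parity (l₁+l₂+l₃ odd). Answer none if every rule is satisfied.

triangle

Σmᵢ = 0  ✓
l₃∈[|l₁−l₂|,l₁+l₂]=[3,5], have l₃=6  ✗
Σlᵢ = 11 ⇒ odd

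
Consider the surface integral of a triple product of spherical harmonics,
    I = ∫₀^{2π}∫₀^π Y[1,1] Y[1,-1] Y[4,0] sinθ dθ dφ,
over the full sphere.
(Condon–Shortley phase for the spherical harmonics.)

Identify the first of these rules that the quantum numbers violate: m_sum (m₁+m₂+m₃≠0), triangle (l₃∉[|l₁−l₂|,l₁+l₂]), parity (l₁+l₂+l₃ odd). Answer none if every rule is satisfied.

triangle

azimuthal sum: 1 − 1 + 0 = 0  ✓
0 ≤ 4 ≤ 2 (triangle on l)  ✗
L = 1 + 1 + 4 = 6 (even)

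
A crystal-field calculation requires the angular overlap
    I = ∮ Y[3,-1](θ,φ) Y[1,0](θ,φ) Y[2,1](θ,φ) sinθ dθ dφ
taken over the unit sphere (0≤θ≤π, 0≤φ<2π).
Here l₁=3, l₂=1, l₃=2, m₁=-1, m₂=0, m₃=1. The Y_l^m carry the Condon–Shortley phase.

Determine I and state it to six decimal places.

-0.233597

m-sum 0 ✓  L=6 even ✓  2≤2≤4 ✓
Π(2lᵢ+1) = 7×3×5 = 105
triangle coeff Δ(3,1,2) = 1/105
Σ_t [1,1]: t=1:−1/4 = -1/4
(3j)²=3/35 [(3 1 2; 0 0 0)], sign=-1
Σ_t [1,1]: t=1:−1/6 = -1/6
(3j)²=8/105 [(3 1 2; -1 0 1)], sign=+1
⇒ 4πI² = 24/35
I = (-1)√(24/35/(4π)) = -0.23359668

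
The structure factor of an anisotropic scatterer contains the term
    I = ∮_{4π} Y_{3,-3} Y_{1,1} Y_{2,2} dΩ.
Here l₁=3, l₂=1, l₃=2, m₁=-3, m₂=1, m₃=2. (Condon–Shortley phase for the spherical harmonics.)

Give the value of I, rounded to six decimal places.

Rules hold: Σm=0, L=6 even, 2≤2≤4.
N = 7·3·5 = 105
Δ = 2!·4!·0!/7! = 1/105
Racah Σ t=1..1: t=1:−1/4 = -1/4
⇒ 3j(3 1 2; 0 0 0)² = 3/35, sgn -1
Racah Σ t=2..2: t=2:+1/48 = 1/48
⇒ 3j(3 1 2; -3 1 2)² = 1/7, sgn +1
4πI² = N·(3j₀)²·(3jₘ)² = 9/7
I = -1·√(1.28571/4π) = -0.31986543

-0.319865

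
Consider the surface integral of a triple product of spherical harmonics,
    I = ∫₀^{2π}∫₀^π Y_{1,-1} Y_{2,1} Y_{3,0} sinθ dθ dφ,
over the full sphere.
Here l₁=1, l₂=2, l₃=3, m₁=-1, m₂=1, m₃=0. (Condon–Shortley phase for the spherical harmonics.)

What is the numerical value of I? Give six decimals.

Rules hold: Σm=0, L=6 even, 1≤3≤3.
N = 3·5·7 = 105
Δ = 0!·2!·4!/7! = 1/105
Racah Σ t=0..0: t=0:+1/4 = 1/4
⇒ 3j(1 2 3; 0 0 0)² = 3/35, sgn -1
Racah Σ t=0..0: t=0:+1/12 = 1/12
⇒ 3j(1 2 3; -1 1 0)² = 1/35, sgn -1
4πI² = N·(3j₀)²·(3jₘ)² = 9/35
I = +1·√(0.257143/4π) = 0.14304817

0.143048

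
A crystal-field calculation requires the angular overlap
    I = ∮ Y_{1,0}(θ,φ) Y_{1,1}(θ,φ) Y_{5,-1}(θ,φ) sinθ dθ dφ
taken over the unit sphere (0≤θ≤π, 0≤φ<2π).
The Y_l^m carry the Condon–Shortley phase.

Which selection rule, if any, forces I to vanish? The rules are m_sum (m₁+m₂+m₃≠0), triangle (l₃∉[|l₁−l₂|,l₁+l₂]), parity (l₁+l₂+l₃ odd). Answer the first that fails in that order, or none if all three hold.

triangle

azimuthal sum: 0 + 1 − 1 = 0  ✓
0 ≤ 5 ≤ 2 (triangle on l)  ✗
L = 1 + 1 + 5 = 7 (odd)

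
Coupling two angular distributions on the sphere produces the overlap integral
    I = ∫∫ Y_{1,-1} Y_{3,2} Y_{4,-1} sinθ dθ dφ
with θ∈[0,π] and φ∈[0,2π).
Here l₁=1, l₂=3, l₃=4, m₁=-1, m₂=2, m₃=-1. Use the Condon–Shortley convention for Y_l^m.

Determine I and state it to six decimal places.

Checks pass: Σm=0; 8 even; l₃=4∈[2,4].
(2·1+1)(2·3+1)(2·4+1) = 189
Δ: 0! 2! 6! / 9! → 1/252
sum: t=0:+1/36 = 1/36
3j²(1 3 4; 0 0 0) = Δ·Π!·Σ² = 4/63  (sign +1)
sum: t=0:+1/240 = 1/240
3j²(1 3 4; -1 2 -1) = Δ·Π!·Σ² = 1/84  (sign -1)
combine: 4πI² = 189·4/63·1/84 = 1/7
take √, sign -1: I = -0.10662181

-0.106622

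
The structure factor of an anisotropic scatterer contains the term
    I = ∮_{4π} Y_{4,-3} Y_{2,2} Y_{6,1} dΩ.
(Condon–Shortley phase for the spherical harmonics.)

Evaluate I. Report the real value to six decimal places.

-0.035563

Checks pass: Σm=0; 12 even; l₃=6∈[2,6].
(2·4+1)(2·2+1)(2·6+1) = 585
Δ: 0! 8! 4! / 13! → 1/6435
sum: t=0:+1/2304 = 1/2304
3j²(4 2 6; 0 0 0) = Δ·Π!·Σ² = 5/143  (sign +1)
sum: t=0:+1/120960 = 1/120960
3j²(4 2 6; -3 2 1) = Δ·Π!·Σ² = 1/1287  (sign -1)
combine: 4πI² = 585·5/143·1/1287 = 25/1573
take √, sign -1: I = -0.03556319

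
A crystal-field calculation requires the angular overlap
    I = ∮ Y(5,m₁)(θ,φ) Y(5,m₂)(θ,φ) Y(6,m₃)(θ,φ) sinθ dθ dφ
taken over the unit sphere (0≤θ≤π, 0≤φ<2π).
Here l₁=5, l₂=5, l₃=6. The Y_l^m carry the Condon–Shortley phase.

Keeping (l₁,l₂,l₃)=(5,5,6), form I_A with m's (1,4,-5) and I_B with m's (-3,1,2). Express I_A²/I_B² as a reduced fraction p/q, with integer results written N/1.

243/110

l's match ⇒ only the (l;m) 3-j factors differ between A and B.
A: triangle coeff Δ(5,5,6) = 1/28588560; Σ_t [3,4]: t=3:−1/518400 t=4:+1/2073600 = -1/691200; (3j)²=81/4420 [(5 5 6; 1 4 -5)], sign=+1
B: triangle coeff Δ(5,5,6) = 1/28588560; Σ_t [2,4]: t=2:+1/138240 t=3:−1/25920 t=4:+1/55296 = -11/829440; (3j)²=11/1326 [(5 5 6; -3 1 2)], sign=-1
I_A²/I_B² = (81/4420)/(11/1326) = 243/110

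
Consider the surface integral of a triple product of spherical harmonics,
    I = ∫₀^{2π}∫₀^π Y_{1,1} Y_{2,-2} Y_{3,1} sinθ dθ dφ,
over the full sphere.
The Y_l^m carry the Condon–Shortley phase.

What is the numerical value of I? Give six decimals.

-0.082589

m-sum 0 ✓  L=6 even ✓  1≤3≤3 ✓
Π(2lᵢ+1) = 3×5×7 = 105
triangle coeff Δ(1,2,3) = 1/105
Σ_t [0,0]: t=0:+1/4 = 1/4
(3j)²=3/35 [(1 2 3; 0 0 0)], sign=-1
Σ_t [0,0]: t=0:+1/48 = 1/48
(3j)²=1/105 [(1 2 3; 1 -2 1)], sign=+1
⇒ 4πI² = 3/35
I = (-1)√(3/35/(4π)) = -0.08258890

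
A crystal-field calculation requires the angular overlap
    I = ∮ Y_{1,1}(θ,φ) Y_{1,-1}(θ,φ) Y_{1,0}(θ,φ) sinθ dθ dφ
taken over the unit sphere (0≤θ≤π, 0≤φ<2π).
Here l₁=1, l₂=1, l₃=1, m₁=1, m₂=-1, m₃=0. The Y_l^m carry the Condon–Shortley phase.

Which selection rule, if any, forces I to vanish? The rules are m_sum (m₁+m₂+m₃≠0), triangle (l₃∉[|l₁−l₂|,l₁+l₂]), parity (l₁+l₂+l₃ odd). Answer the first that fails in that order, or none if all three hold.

Σmᵢ = 0  ✓
l₃∈[|l₁−l₂|,l₁+l₂]=[0,2], have l₃=1  ✓
Σlᵢ = 3 ⇒ odd  ✗

parity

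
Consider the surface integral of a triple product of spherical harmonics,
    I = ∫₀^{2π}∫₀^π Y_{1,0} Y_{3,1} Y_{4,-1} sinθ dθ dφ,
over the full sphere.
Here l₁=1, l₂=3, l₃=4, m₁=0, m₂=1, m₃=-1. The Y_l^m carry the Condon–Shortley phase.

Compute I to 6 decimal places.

Checks pass: Σm=0; 8 even; l₃=4∈[2,4].
(2·1+1)(2·3+1)(2·4+1) = 189
Δ: 0! 2! 6! / 9! → 1/252
sum: t=0:+1/36 = 1/36
3j²(1 3 4; 0 0 0) = Δ·Π!·Σ² = 4/63  (sign +1)
sum: t=0:+1/48 = 1/48
3j²(1 3 4; 0 1 -1) = Δ·Π!·Σ² = 5/84  (sign -1)
combine: 4πI² = 189·4/63·5/84 = 5/7
take √, sign -1: I = -0.23841361

-0.238414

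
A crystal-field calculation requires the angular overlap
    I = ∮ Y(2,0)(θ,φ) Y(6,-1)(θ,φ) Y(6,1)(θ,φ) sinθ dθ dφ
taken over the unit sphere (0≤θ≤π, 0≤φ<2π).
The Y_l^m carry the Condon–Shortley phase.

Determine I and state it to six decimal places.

-0.149094

Checks pass: Σm=0; 14 even; l₃=6∈[4,8].
(2·2+1)(2·6+1)(2·6+1) = 845
Δ: 2! 2! 10! / 15! → 1/90090
sum: t=0:+1/69120 t=1:−1/14400 t=2:+1/69120 = -7/172800
3j²(2 6 6; 0 0 0) = Δ·Π!·Σ² = 14/715  (sign -1)
sum: t=0:+1/57600 t=1:−1/17280 t=2:+1/120960 = -13/403200
3j²(2 6 6; 0 -1 1) = Δ·Π!·Σ² = 13/770  (sign +1)
combine: 4πI² = 845·14/715·13/770 = 169/605
take √, sign -1: I = -0.14909419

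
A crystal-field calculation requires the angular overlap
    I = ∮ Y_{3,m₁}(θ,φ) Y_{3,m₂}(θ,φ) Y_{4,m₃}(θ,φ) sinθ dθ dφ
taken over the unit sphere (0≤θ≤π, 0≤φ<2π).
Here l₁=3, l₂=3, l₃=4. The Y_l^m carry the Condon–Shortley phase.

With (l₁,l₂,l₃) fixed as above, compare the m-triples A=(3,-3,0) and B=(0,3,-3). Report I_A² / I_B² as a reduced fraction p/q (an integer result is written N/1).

1/7

l's match ⇒ only the (l;m) 3-j factors differ between A and B.
A: triangle coeff Δ(3,3,4) = 1/34650; Σ_t [0,0]: t=0:+1/1152 = 1/1152; (3j)²=1/154 [(3 3 4; 3 -3 0)], sign=+1
B: triangle coeff Δ(3,3,4) = 1/34650; Σ_t [2,2]: t=2:+1/288 = 1/288; (3j)²=1/22 [(3 3 4; 0 3 -3)], sign=-1
I_A²/I_B² = (1/154)/(1/22) = 1/7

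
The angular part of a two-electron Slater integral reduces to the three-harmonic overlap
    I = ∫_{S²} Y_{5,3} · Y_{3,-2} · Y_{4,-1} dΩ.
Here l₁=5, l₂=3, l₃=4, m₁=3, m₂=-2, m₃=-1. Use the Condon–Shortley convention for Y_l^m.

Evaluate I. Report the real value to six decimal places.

-0.035836

Checks pass: Σm=0; 12 even; l₃=4∈[2,8].
(2·5+1)(2·3+1)(2·4+1) = 693
Δ: 4! 6! 2! / 13! → 1/180180
sum: t=1:−1/576 t=2:+1/144 t=3:−1/576 = 1/288
3j²(5 3 4; 0 0 0) = Δ·Π!·Σ² = 20/1001  (sign +1)
sum: t=0:+1/1152 t=1:−1/1440 = 1/5760
3j²(5 3 4; 3 -2 -1) = Δ·Π!·Σ² = 1/858  (sign -1)
combine: 4πI² = 693·20/1001·1/858 = 30/1859
take √, sign -1: I = -0.03583571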